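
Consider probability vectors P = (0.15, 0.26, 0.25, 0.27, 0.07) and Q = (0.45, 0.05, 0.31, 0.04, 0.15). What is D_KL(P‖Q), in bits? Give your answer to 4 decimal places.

0.9699 bits

D(P‖Q) = Σ p·log₂(p/q).
  0.15·log₂(0.15/0.45) = -0.23774
  0.26·log₂(0.26/0.05) = 0.61841
  0.25·log₂(0.25/0.31) = -0.07759
  0.27·log₂(0.27/0.04) = 0.74382
  0.07·log₂(0.07/0.15) = -0.07697
D(P‖Q) = 0.9699 bits.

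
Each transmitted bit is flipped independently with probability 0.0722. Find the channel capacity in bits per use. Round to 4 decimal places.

0.6259 bits

Binary symmetric channel: C = 1 − h₂(ε) where h₂ is the binary entropy function.
h₂(0.0722) = −0.0722·log₂0.0722 − 0.9278·log₂0.9278 = 0.3741.
C = 1 − 0.3741 = 0.6259 bits per channel use.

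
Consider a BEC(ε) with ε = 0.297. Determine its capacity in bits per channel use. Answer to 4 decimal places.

Binary erasure channel: capacity C = 1 − ε.
C = 1 − 0.297 = 0.7030 bits per channel use.

0.7030 bits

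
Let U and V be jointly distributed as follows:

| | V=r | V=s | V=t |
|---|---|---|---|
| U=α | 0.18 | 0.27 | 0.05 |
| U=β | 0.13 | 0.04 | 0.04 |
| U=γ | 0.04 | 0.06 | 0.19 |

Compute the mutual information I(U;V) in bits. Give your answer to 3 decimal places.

0.256 bits

Marginals: p(U) = (0.5000, 0.2100, 0.2900), p(V) = (0.3500, 0.3700, 0.2800).
I(U;V) = H(U) + H(V) − H(U,V).
H(U) = 1.4907, H(V) = 1.5751, H(U,V) = 2.8101.
I(U;V) = 1.4907 + 1.5751 − 2.8101 = 0.256 bits.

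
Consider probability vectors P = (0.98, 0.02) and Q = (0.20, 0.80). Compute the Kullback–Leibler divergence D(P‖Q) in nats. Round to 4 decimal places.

1.4837 nats

D(P‖Q) = Σ p·ln(p/q).
  0.98·ln(0.98/0.20) = 1.55745
  0.02·ln(0.02/0.80) = -0.07378
D(P‖Q) = 1.4837 nats.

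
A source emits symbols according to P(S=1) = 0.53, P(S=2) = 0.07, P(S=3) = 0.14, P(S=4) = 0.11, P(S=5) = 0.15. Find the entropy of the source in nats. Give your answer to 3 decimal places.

H(S) = −Σ p·ln p.
  −(0.53)·ln(0.53) = 0.3365
  −(0.07)·ln(0.07) = 0.1861
  −(0.14)·ln(0.14) = 0.2753
  −(0.11)·ln(0.11) = 0.2428
  −(0.15)·ln(0.15) = 0.2846
Sum: 0.3365 + 0.1861 + 0.2753 + 0.2428 + 0.2846 = 1.325 nats.

1.325 nats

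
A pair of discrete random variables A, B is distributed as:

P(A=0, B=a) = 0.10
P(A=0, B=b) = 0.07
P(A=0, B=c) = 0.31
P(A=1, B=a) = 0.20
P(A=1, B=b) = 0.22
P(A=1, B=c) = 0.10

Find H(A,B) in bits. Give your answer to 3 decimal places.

H(A,B) = −Σ p(x,y)·log₂ p(x,y) over all 6 cells.
  cell (0,a): −0.10·log₂0.10 = 0.3322
  cell (0,b): −0.07·log₂0.07 = 0.2686
  cell (0,c): −0.31·log₂0.31 = 0.5238
  cell (1,a): −0.20·log₂0.20 = 0.4644
  cell (1,b): −0.22·log₂0.22 = 0.4806
  cell (1,c): −0.10·log₂0.10 = 0.3322
Sum = 2.402 bits.

2.402 bits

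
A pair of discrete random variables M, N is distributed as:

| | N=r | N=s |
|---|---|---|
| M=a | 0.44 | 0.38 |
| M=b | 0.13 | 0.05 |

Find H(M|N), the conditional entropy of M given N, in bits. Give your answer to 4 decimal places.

0.6645 bits

Chain rule: H(M|N) = H(M,N) − H(N).
Marginals: p(M) = (0.8200, 0.1800), p(N) = (0.5700, 0.4300).
H(M,N) = 1.6503 bits; H(N) = 0.9858 bits.
H(M|N) = 1.6503 − 0.9858 = 0.6645 bits.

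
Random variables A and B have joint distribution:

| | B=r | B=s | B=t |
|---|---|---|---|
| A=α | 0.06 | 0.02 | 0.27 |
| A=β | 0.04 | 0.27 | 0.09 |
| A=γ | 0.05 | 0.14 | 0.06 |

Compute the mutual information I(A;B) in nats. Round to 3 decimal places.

Marginals: p(A) = (0.3500, 0.4000, 0.2500), p(B) = (0.1500, 0.4300, 0.4200).
I(A;B) = H(A) + H(B) − H(A,B).
H(A) = 1.0805, H(B) = 1.0118, H(A,B) = 1.8934.
I(A;B) = 1.0805 + 1.0118 − 1.8934 = 0.199 nats.

0.199 nats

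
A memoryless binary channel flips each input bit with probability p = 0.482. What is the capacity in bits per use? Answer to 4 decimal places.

Binary symmetric channel: C = 1 − h₂(ε) where h₂ is the binary entropy function.
h₂(0.482) = −0.482·log₂0.482 − 0.518·log₂0.518 = 0.9991.
C = 1 − 0.9991 = 0.0009 bits per channel use.

0.0009 bits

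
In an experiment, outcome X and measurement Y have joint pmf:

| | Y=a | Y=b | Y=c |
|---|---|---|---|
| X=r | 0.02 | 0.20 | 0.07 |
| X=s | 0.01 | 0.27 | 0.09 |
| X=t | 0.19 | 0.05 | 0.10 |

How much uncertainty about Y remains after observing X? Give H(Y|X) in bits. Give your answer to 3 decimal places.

Chain rule: H(Y|X) = H(X,Y) − H(X).
Marginals: p(X) = (0.2900, 0.3700, 0.3400), p(Y) = (0.2200, 0.5200, 0.2600).
H(X,Y) = 2.7384 bits; H(X) = 1.5778 bits.
H(Y|X) = 2.7384 − 1.5778 = 1.161 bits.

1.161 bits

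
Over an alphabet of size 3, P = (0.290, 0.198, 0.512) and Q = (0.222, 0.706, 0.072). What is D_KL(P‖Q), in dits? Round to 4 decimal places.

D(P‖Q) = Σ p·log₁₀(p/q).
  0.290·log₁₀(0.290/0.222) = 0.03365
  0.198·log₁₀(0.198/0.706) = -0.10932
  0.512·log₁₀(0.512/0.072) = 0.43619
D(P‖Q) = 0.3605 dits.

0.3605 dits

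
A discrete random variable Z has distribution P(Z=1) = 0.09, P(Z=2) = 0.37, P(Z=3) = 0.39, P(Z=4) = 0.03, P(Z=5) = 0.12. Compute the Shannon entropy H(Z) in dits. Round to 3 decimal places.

0.570 dits

H(Z) = −Σ p·log₁₀ p.
  −(0.09)·log₁₀(0.09) = 0.0941
  −(0.37)·log₁₀(0.37) = 0.1598
  −(0.39)·log₁₀(0.39) = 0.1595
  −(0.03)·log₁₀(0.03) = 0.0457
  −(0.12)·log₁₀(0.12) = 0.1105
Sum: 0.0941 + 0.1598 + 0.1595 + 0.0457 + 0.1105 = 0.570 dits.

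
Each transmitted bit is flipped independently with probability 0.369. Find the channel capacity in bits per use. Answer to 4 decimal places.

0.0501 bits

Binary symmetric channel: C = 1 − h₂(ε) where h₂ is the binary entropy function.
h₂(0.369) = −0.369·log₂0.369 − 0.631·log₂0.631 = 0.9499.
C = 1 − 0.9499 = 0.0501 bits per channel use.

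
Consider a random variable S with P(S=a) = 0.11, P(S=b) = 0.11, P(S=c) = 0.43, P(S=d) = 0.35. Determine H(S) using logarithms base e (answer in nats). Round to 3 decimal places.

1.216 nats

H(S) = −Σ p·ln p.
  −(0.11)·ln(0.11) = 0.2428
  −(0.11)·ln(0.11) = 0.2428
  −(0.43)·ln(0.43) = 0.3629
  −(0.35)·ln(0.35) = 0.3674
Sum: 0.2428 + 0.2428 + 0.3629 + 0.3674 = 1.216 nats.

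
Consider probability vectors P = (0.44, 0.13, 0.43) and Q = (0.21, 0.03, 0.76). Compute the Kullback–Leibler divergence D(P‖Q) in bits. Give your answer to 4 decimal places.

0.3912 bits

D(P‖Q) = Σ p·log₂(p/q).
  0.44·log₂(0.44/0.21) = 0.46953
  0.13·log₂(0.13/0.03) = 0.27501
  0.43·log₂(0.43/0.76) = -0.35331
D(P‖Q) = 0.3912 bits.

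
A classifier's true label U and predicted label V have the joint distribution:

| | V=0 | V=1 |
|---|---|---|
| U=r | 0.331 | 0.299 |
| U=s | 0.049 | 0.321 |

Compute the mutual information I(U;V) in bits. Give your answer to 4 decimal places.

Marginals: p(U) = (0.6300, 0.3700), p(V) = (0.3800, 0.6200).
I(U;V) = Σ p(x,y)·log₂[p(x,y)/(p(x)p(y))].
  (r,0): 0.331·log₂(1.3826) = 0.15471
  (r,1): 0.299·log₂(0.7655) = -0.11528
  (s,0): 0.049·log₂(0.3485) = -0.07452
  (s,1): 0.321·log₂(1.3993) = 0.15559
Sum = 0.1205 bits.

0.1205 bits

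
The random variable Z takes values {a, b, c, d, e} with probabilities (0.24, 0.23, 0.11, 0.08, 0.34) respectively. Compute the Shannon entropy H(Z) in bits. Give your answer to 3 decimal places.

H(Z) = −Σ p·log₂ p.
  −(0.24)·log₂(0.24) = 0.4941
  −(0.23)·log₂(0.23) = 0.4877
  −(0.11)·log₂(0.11) = 0.3503
  −(0.08)·log₂(0.08) = 0.2915
  −(0.34)·log₂(0.34) = 0.5292
Sum: 0.4941 + 0.4877 + 0.3503 + 0.2915 + 0.5292 = 2.153 bits.

2.153 bits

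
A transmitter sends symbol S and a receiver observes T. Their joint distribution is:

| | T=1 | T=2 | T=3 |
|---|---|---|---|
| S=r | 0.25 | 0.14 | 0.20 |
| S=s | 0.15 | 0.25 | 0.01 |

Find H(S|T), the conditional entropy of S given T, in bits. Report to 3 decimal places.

0.807 bits

Chain rule: H(S|T) = H(S,T) − H(T).
Marginals: p(S) = (0.5900, 0.4100), p(T) = (0.4000, 0.3900, 0.2100).
H(S,T) = 2.3385 bits; H(T) = 1.5314 bits.
H(S|T) = 2.3385 − 1.5314 = 0.807 bits.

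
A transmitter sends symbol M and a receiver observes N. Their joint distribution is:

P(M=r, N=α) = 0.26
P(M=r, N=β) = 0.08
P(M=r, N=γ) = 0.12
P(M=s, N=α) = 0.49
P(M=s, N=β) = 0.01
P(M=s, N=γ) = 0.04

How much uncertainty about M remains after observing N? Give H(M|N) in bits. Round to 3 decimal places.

0.873 bits

Marginals: p(M) = (0.4600, 0.5400), p(N) = (0.7500, 0.0900, 0.1600).
H(M|N) = Σ p(N) · H(M|N=·).
  N=α: p=0.7500, H(M|N=α) = 0.9311
  N=β: p=0.0900, H(M|N=β) = 0.5033
  N=γ: p=0.1600, H(M|N=γ) = 0.8113
Weighted sum = 0.873 bits.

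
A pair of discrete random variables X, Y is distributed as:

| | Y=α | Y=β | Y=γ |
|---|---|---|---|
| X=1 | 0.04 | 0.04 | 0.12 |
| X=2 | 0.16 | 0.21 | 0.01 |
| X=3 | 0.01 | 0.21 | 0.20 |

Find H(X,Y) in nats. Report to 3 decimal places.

H(X,Y) = −Σ p(x,y)·ln p(x,y) over all 9 cells.
  cell (1,α): −0.04·ln0.04 = 0.1288
  cell (1,β): −0.04·ln0.04 = 0.1288
  cell (1,γ): −0.12·ln0.12 = 0.2544
  cell (2,α): −0.16·ln0.16 = 0.2932
  cell (2,β): −0.21·ln0.21 = 0.3277
  cell (2,γ): −0.01·ln0.01 = 0.0461
  cell (3,α): −0.01·ln0.01 = 0.0461
  cell (3,β): −0.21·ln0.21 = 0.3277
  cell (3,γ): −0.20·ln0.20 = 0.3219
Sum = 1.875 nats.

1.875 nats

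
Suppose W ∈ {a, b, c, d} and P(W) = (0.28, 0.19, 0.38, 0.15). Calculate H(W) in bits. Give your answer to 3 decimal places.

H(W) = −Σ p·log₂ p.
  −(0.28)·log₂(0.28) = 0.5142
  −(0.19)·log₂(0.19) = 0.4552
  −(0.38)·log₂(0.38) = 0.5305
  −(0.15)·log₂(0.15) = 0.4105
Sum: 0.5142 + 0.4552 + 0.5305 + 0.4105 = 1.910 bits.

1.910 bits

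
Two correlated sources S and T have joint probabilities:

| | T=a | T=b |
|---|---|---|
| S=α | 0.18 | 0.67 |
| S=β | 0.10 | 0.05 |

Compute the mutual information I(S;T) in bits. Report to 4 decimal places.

Marginals: p(S) = (0.8500, 0.1500), p(T) = (0.2800, 0.7200).
I(S;T) = Σ p(x,y)·log₂[p(x,y)/(p(x)p(y))].
  (α,a): 0.18·log₂(0.7563) = -0.07253
  (α,b): 0.67·log₂(1.0948) = 0.08752
  (β,a): 0.10·log₂(2.3810) = 0.12515
  (β,b): 0.05·log₂(0.4630) = -0.05555
Sum = 0.0846 bits.

0.0846 bits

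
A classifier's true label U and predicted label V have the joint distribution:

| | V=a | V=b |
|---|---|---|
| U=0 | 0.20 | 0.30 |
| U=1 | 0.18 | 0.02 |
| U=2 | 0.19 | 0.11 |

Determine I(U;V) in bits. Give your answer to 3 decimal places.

0.122 bits

Marginals: p(U) = (0.5000, 0.2000, 0.3000), p(V) = (0.5700, 0.4300).
I(U;V) = Σ p(x,y)·log₂[p(x,y)/(p(x)p(y))].
  (0,a): 0.20·log₂(0.7018) = -0.1022
  (0,b): 0.30·log₂(1.3953) = 0.1442
  (1,a): 0.18·log₂(1.5789) = 0.1186
  (1,b): 0.02·log₂(0.2326) = -0.0421
  (2,a): 0.19·log₂(1.1111) = 0.0289
  (2,b): 0.11·log₂(0.8527) = -0.0253
Sum = 0.122 bits.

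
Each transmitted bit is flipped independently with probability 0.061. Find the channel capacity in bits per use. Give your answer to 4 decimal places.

Binary symmetric channel: C = 1 − h₂(ε) where h₂ is the binary entropy function.
h₂(0.061) = −0.061·log₂0.061 − 0.939·log₂0.939 = 0.3314.
C = 1 − 0.3314 = 0.6686 bits per channel use.

0.6686 bits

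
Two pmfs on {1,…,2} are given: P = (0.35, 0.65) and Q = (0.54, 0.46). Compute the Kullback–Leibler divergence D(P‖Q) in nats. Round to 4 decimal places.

0.0730 nats

D(P‖Q) = Σ p·ln(p/q).
  0.35·ln(0.35/0.54) = -0.15177
  0.65·ln(0.65/0.46) = 0.22473
D(P‖Q) = 0.0730 nats.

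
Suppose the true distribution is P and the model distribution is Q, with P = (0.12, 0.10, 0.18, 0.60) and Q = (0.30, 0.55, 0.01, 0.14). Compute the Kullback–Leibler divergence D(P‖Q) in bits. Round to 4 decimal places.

D(P‖Q) = Σ p·log₂(p/q).
  0.12·log₂(0.12/0.30) = -0.15863
  0.10·log₂(0.10/0.55) = -0.24594
  0.18·log₂(0.18/0.01) = 0.75059
  0.60·log₂(0.60/0.14) = 1.25972
D(P‖Q) = 1.6057 bits.

1.6057 bits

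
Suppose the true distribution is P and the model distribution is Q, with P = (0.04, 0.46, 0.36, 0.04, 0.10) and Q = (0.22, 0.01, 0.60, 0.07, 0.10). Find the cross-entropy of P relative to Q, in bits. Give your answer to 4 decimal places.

3.8945 bits

H(P,Q) = −Σ p·log₂ q.
  −0.04·log₂(0.22) = 0.08738
  −0.46·log₂(0.01) = 3.05617
  −0.36·log₂(0.60) = 0.26531
  −0.04·log₂(0.07) = 0.15346
  −0.10·log₂(0.10) = 0.33219
H(P,Q) = 3.8945 bits.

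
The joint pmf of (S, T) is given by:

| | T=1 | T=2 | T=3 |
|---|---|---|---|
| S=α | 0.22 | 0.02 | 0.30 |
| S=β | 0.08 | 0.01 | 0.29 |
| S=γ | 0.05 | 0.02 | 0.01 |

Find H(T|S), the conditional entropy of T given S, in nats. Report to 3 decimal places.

Chain rule: H(T|S) = H(S,T) − H(S).
Marginals: p(S) = (0.5400, 0.3800, 0.0800), p(T) = (0.3500, 0.0500, 0.6000).
H(S,T) = 1.6537 nats; H(S) = 0.9025 nats.
H(T|S) = 1.6537 − 0.9025 = 0.751 nats.

0.751 nats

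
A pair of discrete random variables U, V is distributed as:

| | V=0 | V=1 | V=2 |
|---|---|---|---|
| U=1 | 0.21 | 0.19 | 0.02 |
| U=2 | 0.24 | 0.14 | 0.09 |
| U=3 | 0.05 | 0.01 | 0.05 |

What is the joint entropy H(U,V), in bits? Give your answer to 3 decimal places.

H(U,V) = −Σ p(x,y)·log₂ p(x,y) over all 9 cells.
  cell (1,0): −0.21·log₂0.21 = 0.4728
  cell (1,1): −0.19·log₂0.19 = 0.4552
  cell (1,2): −0.02·log₂0.02 = 0.1129
  cell (2,0): −0.24·log₂0.24 = 0.4941
  cell (2,1): −0.14·log₂0.14 = 0.3971
  cell (2,2): −0.09·log₂0.09 = 0.3127
  cell (3,0): −0.05·log₂0.05 = 0.2161
  cell (3,1): −0.01·log₂0.01 = 0.0664
  cell (3,2): −0.05·log₂0.05 = 0.2161
Sum = 2.743 bits.

2.743 bits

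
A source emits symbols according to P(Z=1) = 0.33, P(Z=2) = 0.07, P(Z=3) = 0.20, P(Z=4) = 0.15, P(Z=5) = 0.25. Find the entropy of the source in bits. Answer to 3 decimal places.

2.171 bits

H(Z) = −Σ p·log₂ p.
  −(0.33)·log₂(0.33) = 0.5278
  −(0.07)·log₂(0.07) = 0.2686
  −(0.20)·log₂(0.20) = 0.4644
  −(0.15)·log₂(0.15) = 0.4105
  −(0.25)·log₂(0.25) = 0.5000
Sum: 0.5278 + 0.2686 + 0.4644 + 0.4105 + 0.5000 = 2.171 bits.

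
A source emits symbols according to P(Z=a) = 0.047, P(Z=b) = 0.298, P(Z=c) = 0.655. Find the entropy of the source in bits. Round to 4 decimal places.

H(Z) = −Σ p·log₂ p.
  −(0.047)·log₂(0.047) = 0.20733
  −(0.298)·log₂(0.298) = 0.52049
  −(0.655)·log₂(0.655) = 0.39983
Sum: 0.20733 + 0.52049 + 0.39983 = 1.1277 bits.

1.1277 bits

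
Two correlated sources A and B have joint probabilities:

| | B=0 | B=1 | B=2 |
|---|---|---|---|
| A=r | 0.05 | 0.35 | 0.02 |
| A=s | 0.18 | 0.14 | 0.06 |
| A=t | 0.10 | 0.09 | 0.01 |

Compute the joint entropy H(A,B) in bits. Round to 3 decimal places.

H(A,B) = −Σ p(x,y)·log₂ p(x,y) over all 9 cells.
  cell (r,0): −0.05·log₂0.05 = 0.2161
  cell (r,1): −0.35·log₂0.35 = 0.5301
  cell (r,2): −0.02·log₂0.02 = 0.1129
  cell (s,0): −0.18·log₂0.18 = 0.4453
  cell (s,1): −0.14·log₂0.14 = 0.3971
  cell (s,2): −0.06·log₂0.06 = 0.2435
  cell (t,0): −0.10·log₂0.10 = 0.3322
  cell (t,1): −0.09·log₂0.09 = 0.3127
  cell (t,2): −0.01·log₂0.01 = 0.0664
Sum = 2.656 bits.

2.656 bits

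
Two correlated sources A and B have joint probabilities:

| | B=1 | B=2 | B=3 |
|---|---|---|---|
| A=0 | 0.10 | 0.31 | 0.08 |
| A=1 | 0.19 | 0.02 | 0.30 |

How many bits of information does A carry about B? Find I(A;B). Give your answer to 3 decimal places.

0.339 bits

Marginals: p(A) = (0.4900, 0.5100), p(B) = (0.2900, 0.3300, 0.3800).
I(A;B) = Σ p(x,y)·log₂[p(x,y)/(p(x)p(y))].
  (0,1): 0.10·log₂(0.7037) = -0.0507
  (0,2): 0.31·log₂(1.9171) = 0.2911
  (0,3): 0.08·log₂(0.4296) = -0.0975
  (1,1): 0.19·log₂(1.2847) = 0.0687
  (1,2): 0.02·log₂(0.1188) = -0.0615
  (1,3): 0.30·log₂(1.5480) = 0.1891
Sum = 0.339 bits.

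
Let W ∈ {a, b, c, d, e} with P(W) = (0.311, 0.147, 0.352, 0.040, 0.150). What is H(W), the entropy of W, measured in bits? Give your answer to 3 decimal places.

2.057 bits

H(W) = −Σ p·log₂ p.
  −(0.311)·log₂(0.311) = 0.5240
  −(0.147)·log₂(0.147) = 0.4066
  −(0.352)·log₂(0.352) = 0.5302
  −(0.040)·log₂(0.040) = 0.1858
  −(0.150)·log₂(0.150) = 0.4105
Sum: 0.5240 + 0.4066 + 0.5302 + 0.1858 + 0.4105 = 2.057 bits.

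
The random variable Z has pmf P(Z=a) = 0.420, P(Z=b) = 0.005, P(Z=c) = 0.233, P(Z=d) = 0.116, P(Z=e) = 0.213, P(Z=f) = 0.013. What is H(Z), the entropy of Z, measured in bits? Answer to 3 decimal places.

H(Z) = −Σ p·log₂ p.
  −(0.420)·log₂(0.420) = 0.5256
  −(0.005)·log₂(0.005) = 0.0382
  −(0.233)·log₂(0.233) = 0.4897
  −(0.116)·log₂(0.116) = 0.3605
  −(0.213)·log₂(0.213) = 0.4752
  −(0.013)·log₂(0.013) = 0.0814
Sum: 0.5256 + 0.0382 + 0.4897 + 0.3605 + 0.4752 + 0.0814 = 1.971 bits.

1.971 bits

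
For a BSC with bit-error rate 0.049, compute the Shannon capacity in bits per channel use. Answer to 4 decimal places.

Binary symmetric channel: C = 1 − h₂(ε) where h₂ is the binary entropy function.
h₂(0.049) = −0.049·log₂0.049 − 0.951·log₂0.951 = 0.2821.
C = 1 − 0.2821 = 0.7179 bits per channel use.

0.7179 bits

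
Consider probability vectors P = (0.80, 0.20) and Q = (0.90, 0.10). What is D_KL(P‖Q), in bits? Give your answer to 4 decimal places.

D(P‖Q) = Σ p·log₂(p/q).
  0.80·log₂(0.80/0.90) = -0.13594
  0.20·log₂(0.20/0.10) = 0.20000
D(P‖Q) = 0.0641 bits.

0.0641 bits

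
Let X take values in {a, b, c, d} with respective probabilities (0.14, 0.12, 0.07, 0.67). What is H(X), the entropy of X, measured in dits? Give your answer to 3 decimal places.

H(X) = −Σ p·log₁₀ p.
  −(0.14)·log₁₀(0.14) = 0.1195
  −(0.12)·log₁₀(0.12) = 0.1105
  −(0.07)·log₁₀(0.07) = 0.0808
  −(0.67)·log₁₀(0.67) = 0.1165
Sum: 0.1195 + 0.1105 + 0.0808 + 0.1165 = 0.427 dits.

0.427 dits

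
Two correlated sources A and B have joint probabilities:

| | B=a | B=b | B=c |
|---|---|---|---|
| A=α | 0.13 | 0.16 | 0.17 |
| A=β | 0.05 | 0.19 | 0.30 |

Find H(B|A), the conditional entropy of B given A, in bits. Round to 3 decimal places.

Marginals: p(A) = (0.4600, 0.5400), p(B) = (0.1800, 0.3500, 0.4700).
H(B|A) = Σ p(A) · H(B|A=·).
  A=α: p=0.4600, H(B|A=α) = 1.5759
  A=β: p=0.5400, H(B|A=β) = 1.3192
Weighted sum = 1.437 bits.

1.437 bits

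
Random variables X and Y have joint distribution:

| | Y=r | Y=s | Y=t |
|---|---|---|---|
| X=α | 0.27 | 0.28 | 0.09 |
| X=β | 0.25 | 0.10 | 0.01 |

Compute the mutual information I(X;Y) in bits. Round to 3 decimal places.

Marginals: p(X) = (0.6400, 0.3600), p(Y) = (0.5200, 0.3800, 0.1000).
I(X;Y) = Σ p(x,y)·log₂[p(x,y)/(p(x)p(y))].
  (α,r): 0.27·log₂(0.8113) = -0.0815
  (α,s): 0.28·log₂(1.1513) = 0.0569
  (α,t): 0.09·log₂(1.4062) = 0.0443
  (β,r): 0.25·log₂(1.3355) = 0.1043
  (β,s): 0.10·log₂(0.7310) = -0.0452
  (β,t): 0.01·log₂(0.2778) = -0.0185
Sum = 0.060 bits.

0.060 bits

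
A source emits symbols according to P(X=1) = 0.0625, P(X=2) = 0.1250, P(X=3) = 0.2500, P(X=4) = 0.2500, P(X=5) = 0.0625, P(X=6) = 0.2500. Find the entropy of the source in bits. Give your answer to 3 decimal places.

H(X) = −Σ p·log₂ p.
  −(0.0625)·log₂(0.0625) = 0.2500
  −(0.1250)·log₂(0.1250) = 0.3750
  −(0.2500)·log₂(0.2500) = 0.5000
  −(0.2500)·log₂(0.2500) = 0.5000
  −(0.0625)·log₂(0.0625) = 0.2500
  −(0.2500)·log₂(0.2500) = 0.5000
Sum: 0.2500 + 0.3750 + 0.5000 + 0.5000 + 0.2500 + 0.5000 = 2.375 bits.

2.375 bits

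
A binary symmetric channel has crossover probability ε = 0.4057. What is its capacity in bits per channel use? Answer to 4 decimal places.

0.0258 bits

Binary symmetric channel: C = 1 − h₂(ε) where h₂ is the binary entropy function.
h₂(0.4057) = −0.4057·log₂0.4057 − 0.5943·log₂0.5943 = 0.9742.
C = 1 − 0.9742 = 0.0258 bits per channel use.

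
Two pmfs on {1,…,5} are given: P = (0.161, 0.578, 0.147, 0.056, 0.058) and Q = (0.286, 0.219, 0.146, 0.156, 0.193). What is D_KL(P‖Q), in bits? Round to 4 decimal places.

D(P‖Q) = Σ p·log₂(p/q).
  0.161·log₂(0.161/0.286) = -0.13346
  0.578·log₂(0.578/0.219) = 0.80928
  0.147·log₂(0.147/0.146) = 0.00145
  0.056·log₂(0.056/0.156) = -0.08277
  0.058·log₂(0.058/0.193) = -0.10060
D(P‖Q) = 0.4939 bits.

0.4939 bits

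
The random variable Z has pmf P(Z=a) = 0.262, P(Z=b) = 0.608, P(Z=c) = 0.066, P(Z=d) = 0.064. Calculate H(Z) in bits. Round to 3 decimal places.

H(Z) = −Σ p·log₂ p.
  −(0.262)·log₂(0.262) = 0.5063
  −(0.608)·log₂(0.608) = 0.4365
  −(0.066)·log₂(0.066) = 0.2588
  −(0.064)·log₂(0.064) = 0.2538
Sum: 0.5063 + 0.4365 + 0.2588 + 0.2538 = 1.455 bits.

1.455 bits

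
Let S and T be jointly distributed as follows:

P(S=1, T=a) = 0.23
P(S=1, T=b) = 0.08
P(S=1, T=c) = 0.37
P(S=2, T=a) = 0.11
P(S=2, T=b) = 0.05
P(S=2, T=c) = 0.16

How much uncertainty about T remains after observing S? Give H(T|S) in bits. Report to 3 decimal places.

Marginals: p(S) = (0.6800, 0.3200), p(T) = (0.3400, 0.1300, 0.5300).
H(T|S) = Σ p(S) · H(T|S=·).
  S=1: p=0.6800, H(T|S=1) = 1.3699
  S=2: p=0.3200, H(T|S=2) = 1.4480
Weighted sum = 1.395 bits.

1.395 bits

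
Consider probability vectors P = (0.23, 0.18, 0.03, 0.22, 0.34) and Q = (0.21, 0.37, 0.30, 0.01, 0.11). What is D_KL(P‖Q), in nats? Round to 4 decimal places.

D(P‖Q) = Σ p·ln(p/q).
  0.23·ln(0.23/0.21) = 0.02092
  0.18·ln(0.18/0.37) = -0.12970
  0.03·ln(0.03/0.30) = -0.06908
  0.22·ln(0.22/0.01) = 0.68003
  0.34·ln(0.34/0.11) = 0.38368
D(P‖Q) = 0.8859 nats.

0.8859 nats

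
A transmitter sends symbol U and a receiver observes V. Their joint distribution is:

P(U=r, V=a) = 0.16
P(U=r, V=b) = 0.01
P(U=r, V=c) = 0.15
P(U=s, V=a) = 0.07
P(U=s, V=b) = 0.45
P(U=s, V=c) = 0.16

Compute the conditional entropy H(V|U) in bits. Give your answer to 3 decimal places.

1.206 bits

Marginals: p(U) = (0.3200, 0.6800), p(V) = (0.2300, 0.4600, 0.3100).
H(V|U) = Σ p(U) · H(V|U=·).
  U=r: p=0.3200, H(V|U=r) = 1.1686
  U=s: p=0.6800, H(V|U=s) = 1.2230
Weighted sum = 1.206 bits.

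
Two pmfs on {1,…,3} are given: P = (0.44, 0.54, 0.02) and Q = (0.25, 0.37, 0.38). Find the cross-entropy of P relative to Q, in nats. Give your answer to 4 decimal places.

H(P,Q) = −Σ p·ln q.
  −0.44·ln(0.25) = 0.60997
  −0.54·ln(0.37) = 0.53690
  −0.02·ln(0.38) = 0.01935
H(P,Q) = 1.1662 nats.

1.1662 nats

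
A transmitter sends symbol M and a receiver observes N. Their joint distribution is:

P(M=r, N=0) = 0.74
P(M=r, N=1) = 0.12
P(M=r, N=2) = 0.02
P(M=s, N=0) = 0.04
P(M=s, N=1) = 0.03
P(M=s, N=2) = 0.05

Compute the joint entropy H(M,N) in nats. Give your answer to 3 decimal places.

H(M,N) = −Σ p(x,y)·ln p(x,y) over all 6 cells.
  cell (r,0): −0.74·ln0.74 = 0.2228
  cell (r,1): −0.12·ln0.12 = 0.2544
  cell (r,2): −0.02·ln0.02 = 0.0782
  cell (s,0): −0.04·ln0.04 = 0.1288
  cell (s,1): −0.03·ln0.03 = 0.1052
  cell (s,2): −0.05·ln0.05 = 0.1498
Sum = 0.939 nats.

0.939 nats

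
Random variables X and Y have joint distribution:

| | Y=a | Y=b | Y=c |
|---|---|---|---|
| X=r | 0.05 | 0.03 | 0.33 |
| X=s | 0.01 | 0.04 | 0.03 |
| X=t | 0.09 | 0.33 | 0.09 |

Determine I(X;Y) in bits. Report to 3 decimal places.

Marginals: p(X) = (0.4100, 0.0800, 0.5100), p(Y) = (0.1500, 0.4000, 0.4500).
I(X;Y) = H(X) + H(Y) − H(X,Y).
H(X) = 1.3143, H(Y) = 1.4577, H(X,Y) = 2.4528.
I(X;Y) = 1.3143 + 1.4577 − 2.4528 = 0.319 bits.

0.319 bits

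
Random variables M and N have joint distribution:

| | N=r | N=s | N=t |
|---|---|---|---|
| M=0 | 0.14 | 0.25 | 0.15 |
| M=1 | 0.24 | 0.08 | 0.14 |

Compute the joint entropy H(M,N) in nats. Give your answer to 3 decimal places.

1.726 nats

H(M,N) = −Σ p(x,y)·ln p(x,y) over all 6 cells.
  cell (0,r): −0.14·ln0.14 = 0.2753
  cell (0,s): −0.25·ln0.25 = 0.3466
  cell (0,t): −0.15·ln0.15 = 0.2846
  cell (1,r): −0.24·ln0.24 = 0.3425
  cell (1,s): −0.08·ln0.08 = 0.2021
  cell (1,t): −0.14·ln0.14 = 0.2753
Sum = 1.726 nats.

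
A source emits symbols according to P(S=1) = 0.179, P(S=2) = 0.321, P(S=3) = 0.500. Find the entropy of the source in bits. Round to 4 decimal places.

1.4705 bits

H(S) = −Σ p·log₂ p.
  −(0.179)·log₂(0.179) = 0.44427
  −(0.321)·log₂(0.321) = 0.52623
  −(0.500)·log₂(0.500) = 0.50000
Sum: 0.44427 + 0.52623 + 0.50000 = 1.4705 bits.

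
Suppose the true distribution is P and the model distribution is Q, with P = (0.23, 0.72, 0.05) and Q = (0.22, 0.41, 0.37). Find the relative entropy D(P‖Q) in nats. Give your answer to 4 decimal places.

D(P‖Q) = Σ p·ln(p/q).
  0.23·ln(0.23/0.22) = 0.01022
  0.72·ln(0.72/0.41) = 0.40543
  0.05·ln(0.05/0.37) = -0.10007
D(P‖Q) = 0.3156 nats.

0.3156 nats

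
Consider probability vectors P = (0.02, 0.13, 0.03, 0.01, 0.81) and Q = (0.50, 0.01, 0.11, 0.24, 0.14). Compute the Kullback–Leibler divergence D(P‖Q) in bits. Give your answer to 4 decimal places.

D(P‖Q) = Σ p·log₂(p/q).
  0.02·log₂(0.02/0.50) = -0.09288
  0.13·log₂(0.13/0.01) = 0.48106
  0.03·log₂(0.03/0.11) = -0.05623
  0.01·log₂(0.01/0.24) = -0.04585
  0.81·log₂(0.81/0.14) = 2.05132
D(P‖Q) = 2.3374 bits.

2.3374 bits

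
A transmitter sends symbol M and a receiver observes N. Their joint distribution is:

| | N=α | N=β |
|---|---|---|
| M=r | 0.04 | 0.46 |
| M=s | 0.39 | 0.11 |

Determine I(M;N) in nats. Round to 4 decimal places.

0.2805 nats

Marginals: p(M) = (0.5000, 0.5000), p(N) = (0.4300, 0.5700).
I(M;N) = Σ p(x,y)·ln[p(x,y)/(p(x)p(y))].
  (r,α): 0.04·ln(0.1860) = -0.06727
  (r,β): 0.46·ln(1.6140) = 0.22022
  (s,α): 0.39·ln(1.8140) = 0.23225
  (s,β): 0.11·ln(0.3860) = -0.10472
Sum = 0.2805 nats.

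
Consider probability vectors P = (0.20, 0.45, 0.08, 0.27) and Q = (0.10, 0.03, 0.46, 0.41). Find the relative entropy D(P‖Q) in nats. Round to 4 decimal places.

1.1045 nats

D(P‖Q) = Σ p·ln(p/q).
  0.20·ln(0.20/0.10) = 0.13863
  0.45·ln(0.45/0.03) = 1.21862
  0.08·ln(0.08/0.46) = -0.13994
  0.27·ln(0.27/0.41) = -0.11279
D(P‖Q) = 1.1045 nats.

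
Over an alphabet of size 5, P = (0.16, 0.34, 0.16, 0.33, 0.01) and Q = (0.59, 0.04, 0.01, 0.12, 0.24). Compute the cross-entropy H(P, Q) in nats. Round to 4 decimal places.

H(P,Q) = −Σ p·ln q.
  −0.16·ln(0.59) = 0.08442
  −0.34·ln(0.04) = 1.09442
  −0.16·ln(0.01) = 0.73683
  −0.33·ln(0.12) = 0.69969
  −0.01·ln(0.24) = 0.01427
H(P,Q) = 2.6296 nats.

2.6296 nats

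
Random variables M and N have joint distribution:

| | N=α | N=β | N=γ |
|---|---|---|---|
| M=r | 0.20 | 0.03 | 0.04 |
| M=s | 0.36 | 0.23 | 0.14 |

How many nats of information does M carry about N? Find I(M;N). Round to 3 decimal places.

Marginals: p(M) = (0.2700, 0.7300), p(N) = (0.5600, 0.2600, 0.1800).
I(M;N) = Σ p(x,y)·ln[p(x,y)/(p(x)p(y))].
  (r,α): 0.20·ln(1.3228) = 0.0559
  (r,β): 0.03·ln(0.4274) = -0.0255
  (r,γ): 0.04·ln(0.8230) = -0.0078
  (s,α): 0.36·ln(0.8806) = -0.0458
  (s,β): 0.23·ln(1.2118) = 0.0442
  (s,γ): 0.14·ln(1.0654) = 0.0089
Sum = 0.030 nats.

0.030 nats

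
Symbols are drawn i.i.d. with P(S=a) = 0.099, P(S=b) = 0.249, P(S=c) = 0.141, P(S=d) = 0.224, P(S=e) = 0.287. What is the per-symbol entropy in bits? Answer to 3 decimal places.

H(S) = −Σ p·log₂ p.
  −(0.099)·log₂(0.099) = 0.3303
  −(0.249)·log₂(0.249) = 0.4994
  −(0.141)·log₂(0.141) = 0.3985
  −(0.224)·log₂(0.224) = 0.4835
  −(0.287)·log₂(0.287) = 0.5169
Sum: 0.3303 + 0.4994 + 0.3985 + 0.4835 + 0.5169 = 2.229 bits.

2.229 bits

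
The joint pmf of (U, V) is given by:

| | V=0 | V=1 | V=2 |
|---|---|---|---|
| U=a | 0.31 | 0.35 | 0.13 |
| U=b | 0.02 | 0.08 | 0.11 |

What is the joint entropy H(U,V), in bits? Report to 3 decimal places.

2.191 bits

H(U,V) = −Σ p(x,y)·log₂ p(x,y) over all 6 cells.
  cell (a,0): −0.31·log₂0.31 = 0.5238
  cell (a,1): −0.35·log₂0.35 = 0.5301
  cell (a,2): −0.13·log₂0.13 = 0.3826
  cell (b,0): −0.02·log₂0.02 = 0.1129
  cell (b,1): −0.08·log₂0.08 = 0.2915
  cell (b,2): −0.11·log₂0.11 = 0.3503
Sum = 2.191 bits.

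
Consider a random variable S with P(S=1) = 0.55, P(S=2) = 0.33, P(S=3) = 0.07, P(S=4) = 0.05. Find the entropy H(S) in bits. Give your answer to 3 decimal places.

H(S) = −Σ p·log₂ p.
  −(0.55)·log₂(0.55) = 0.4744
  −(0.33)·log₂(0.33) = 0.5278
  −(0.07)·log₂(0.07) = 0.2686
  −(0.05)·log₂(0.05) = 0.2161
Sum: 0.4744 + 0.5278 + 0.2686 + 0.2161 = 1.487 bits.

1.487 bits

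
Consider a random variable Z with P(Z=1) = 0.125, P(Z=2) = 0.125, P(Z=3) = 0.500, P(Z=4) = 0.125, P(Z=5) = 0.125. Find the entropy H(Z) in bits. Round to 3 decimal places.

H(Z) = −Σ p·log₂ p.
  −(0.125)·log₂(0.125) = 0.3750
  −(0.125)·log₂(0.125) = 0.3750
  −(0.500)·log₂(0.500) = 0.5000
  −(0.125)·log₂(0.125) = 0.3750
  −(0.125)·log₂(0.125) = 0.3750
Sum: 0.3750 + 0.3750 + 0.5000 + 0.3750 + 0.3750 = 2.000 bits.

2.000 bits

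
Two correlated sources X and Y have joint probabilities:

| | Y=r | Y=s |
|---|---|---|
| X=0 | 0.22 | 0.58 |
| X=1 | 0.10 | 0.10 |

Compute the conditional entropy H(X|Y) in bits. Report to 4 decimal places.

0.6964 bits

Chain rule: H(X|Y) = H(X,Y) − H(Y).
Marginals: p(X) = (0.8000, 0.2000), p(Y) = (0.3200, 0.6800).
H(X,Y) = 1.6008 bits; H(Y) = 0.9044 bits.
H(X|Y) = 1.6008 − 0.9044 = 0.6964 bits.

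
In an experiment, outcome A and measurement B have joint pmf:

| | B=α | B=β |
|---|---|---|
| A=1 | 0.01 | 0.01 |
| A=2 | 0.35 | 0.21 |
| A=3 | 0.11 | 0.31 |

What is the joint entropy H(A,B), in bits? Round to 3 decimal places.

H(A,B) = −Σ p(x,y)·log₂ p(x,y) over all 6 cells.
  cell (1,α): −0.01·log₂0.01 = 0.0664
  cell (1,β): −0.01·log₂0.01 = 0.0664
  cell (2,α): −0.35·log₂0.35 = 0.5301
  cell (2,β): −0.21·log₂0.21 = 0.4728
  cell (3,α): −0.11·log₂0.11 = 0.3503
  cell (3,β): −0.31·log₂0.31 = 0.5238
Sum = 2.010 bits.

2.010 bits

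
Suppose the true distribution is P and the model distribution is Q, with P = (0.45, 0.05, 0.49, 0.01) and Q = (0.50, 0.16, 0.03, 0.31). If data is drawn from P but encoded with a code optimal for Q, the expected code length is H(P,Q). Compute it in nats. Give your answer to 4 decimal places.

H(P,Q) = −Σ p·ln q.
  −0.45·ln(0.50) = 0.31192
  −0.05·ln(0.16) = 0.09163
  −0.49·ln(0.03) = 1.71821
  −0.01·ln(0.31) = 0.01171
H(P,Q) = 2.1335 nats.

2.1335 nats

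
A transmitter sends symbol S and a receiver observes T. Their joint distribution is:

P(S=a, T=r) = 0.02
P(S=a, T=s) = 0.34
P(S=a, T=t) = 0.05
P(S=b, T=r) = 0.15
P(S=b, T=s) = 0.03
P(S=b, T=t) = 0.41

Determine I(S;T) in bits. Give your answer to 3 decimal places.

Marginals: p(S) = (0.4100, 0.5900), p(T) = (0.1700, 0.3700, 0.4600).
I(S;T) = H(S) + H(T) − H(S,T).
H(S) = 0.9765, H(T) = 1.4807, H(S,T) = 1.9478.
I(S;T) = 0.9765 + 1.4807 − 1.9478 = 0.509 bits.

0.509 bits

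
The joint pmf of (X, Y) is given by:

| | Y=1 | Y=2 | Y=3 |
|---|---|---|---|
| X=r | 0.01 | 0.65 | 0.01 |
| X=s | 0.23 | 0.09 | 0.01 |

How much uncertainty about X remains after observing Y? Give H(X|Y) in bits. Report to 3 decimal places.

0.475 bits

Marginals: p(X) = (0.6700, 0.3300), p(Y) = (0.2400, 0.7400, 0.0200).
H(X|Y) = Σ p(Y) · H(X|Y=·).
  Y=1: p=0.2400, H(X|Y=1) = 0.2499
  Y=2: p=0.7400, H(X|Y=2) = 0.5340
  Y=3: p=0.0200, H(X|Y=3) = 1.0000
Weighted sum = 0.475 bits.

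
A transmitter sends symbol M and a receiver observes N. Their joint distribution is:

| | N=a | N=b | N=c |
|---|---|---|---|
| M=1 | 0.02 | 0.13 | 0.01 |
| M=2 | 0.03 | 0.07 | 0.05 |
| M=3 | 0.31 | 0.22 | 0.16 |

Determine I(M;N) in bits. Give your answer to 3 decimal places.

Marginals: p(M) = (0.1600, 0.1500, 0.6900), p(N) = (0.3600, 0.4200, 0.2200).
I(M;N) = H(M) + H(N) − H(M,N).
H(M) = 1.2029, H(N) = 1.5368, H(M,N) = 2.6258.
I(M;N) = 1.2029 + 1.5368 − 2.6258 = 0.114 bits.

0.114 bits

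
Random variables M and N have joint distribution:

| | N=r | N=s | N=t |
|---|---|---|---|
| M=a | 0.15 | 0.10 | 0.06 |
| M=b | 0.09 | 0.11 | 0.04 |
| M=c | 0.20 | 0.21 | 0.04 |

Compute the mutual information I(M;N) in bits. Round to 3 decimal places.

Marginals: p(M) = (0.3100, 0.2400, 0.4500), p(N) = (0.4400, 0.4200, 0.1400).
I(M;N) = Σ p(x,y)·log₂[p(x,y)/(p(x)p(y))].
  (a,r): 0.15·log₂(1.0997) = 0.0206
  (a,s): 0.10·log₂(0.7680) = -0.0381
  (a,t): 0.06·log₂(1.3825) = 0.0280
  (b,r): 0.09·log₂(0.8523) = -0.0208
  (b,s): 0.11·log₂(1.0913) = 0.0139
  (b,t): 0.04·log₂(1.1905) = 0.0101
  (c,r): 0.20·log₂(1.0101) = 0.0029
  (c,s): 0.21·log₂(1.1111) = 0.0319
  (c,t): 0.04·log₂(0.6349) = -0.0262
Sum = 0.022 bits.

0.022 bits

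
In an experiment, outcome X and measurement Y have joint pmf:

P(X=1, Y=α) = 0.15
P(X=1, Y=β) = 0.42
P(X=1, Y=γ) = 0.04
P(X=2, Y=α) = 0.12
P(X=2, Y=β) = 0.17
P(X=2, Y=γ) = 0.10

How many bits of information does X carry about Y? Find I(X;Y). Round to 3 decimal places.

0.065 bits

Marginals: p(X) = (0.6100, 0.3900), p(Y) = (0.2700, 0.5900, 0.1400).
I(X;Y) = Σ p(x,y)·log₂[p(x,y)/(p(x)p(y))].
  (1,α): 0.15·log₂(0.9107) = -0.0202
  (1,β): 0.42·log₂(1.1670) = 0.0936
  (1,γ): 0.04·log₂(0.4684) = -0.0438
  (2,α): 0.12·log₂(1.1396) = 0.0226
  (2,β): 0.17·log₂(0.7388) = -0.0742
  (2,γ): 0.10·log₂(1.8315) = 0.0873
Sum = 0.065 bits.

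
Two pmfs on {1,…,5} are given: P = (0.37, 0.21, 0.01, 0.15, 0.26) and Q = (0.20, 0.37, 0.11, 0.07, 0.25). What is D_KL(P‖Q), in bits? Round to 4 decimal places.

0.3018 bits

D(P‖Q) = Σ p·log₂(p/q).
  0.37·log₂(0.37/0.20) = 0.32838
  0.21·log₂(0.21/0.37) = -0.17160
  0.01·log₂(0.01/0.11) = -0.03459
  0.15·log₂(0.15/0.07) = 0.16493
  0.26·log₂(0.26/0.25) = 0.01471
D(P‖Q) = 0.3018 bits.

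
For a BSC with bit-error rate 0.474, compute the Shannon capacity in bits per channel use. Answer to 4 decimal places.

Binary symmetric channel: C = 1 − h₂(ε) where h₂ is the binary entropy function.
h₂(0.474) = −0.474·log₂0.474 − 0.526·log₂0.526 = 0.9980.
C = 1 − 0.9980 = 0.0020 bits per channel use.

0.0020 bits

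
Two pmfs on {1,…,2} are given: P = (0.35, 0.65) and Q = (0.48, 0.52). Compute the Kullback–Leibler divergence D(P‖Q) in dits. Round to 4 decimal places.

D(P‖Q) = Σ p·log₁₀(p/q).
  0.35·log₁₀(0.35/0.48) = -0.04801
  0.65·log₁₀(0.65/0.52) = 0.06299
D(P‖Q) = 0.0150 dits.

0.0150 dits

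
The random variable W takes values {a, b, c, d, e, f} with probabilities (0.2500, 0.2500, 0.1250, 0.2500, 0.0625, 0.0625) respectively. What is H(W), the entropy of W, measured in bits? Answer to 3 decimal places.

H(W) = −Σ p·log₂ p.
  −(0.2500)·log₂(0.2500) = 0.5000
  −(0.2500)·log₂(0.2500) = 0.5000
  −(0.1250)·log₂(0.1250) = 0.3750
  −(0.2500)·log₂(0.2500) = 0.5000
  −(0.0625)·log₂(0.0625) = 0.2500
  −(0.0625)·log₂(0.0625) = 0.2500
Sum: 0.5000 + 0.5000 + 0.3750 + 0.5000 + 0.2500 + 0.2500 = 2.375 bits.

2.375 bits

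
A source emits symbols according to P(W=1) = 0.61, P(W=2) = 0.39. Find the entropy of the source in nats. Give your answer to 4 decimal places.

H(W) = −Σ p·ln p.
  −(0.61)·ln(0.61) = 0.30152
  −(0.39)·ln(0.39) = 0.36723
Sum: 0.30152 + 0.36723 = 0.6687 nats.

0.6687 nats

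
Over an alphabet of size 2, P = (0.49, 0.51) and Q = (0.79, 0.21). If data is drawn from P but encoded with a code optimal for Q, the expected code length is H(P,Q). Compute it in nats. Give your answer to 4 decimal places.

H(P,Q) = −Σ p·ln q.
  −0.49·ln(0.79) = 0.11550
  −0.51·ln(0.21) = 0.79593
H(P,Q) = 0.9114 nats.

0.9114 nats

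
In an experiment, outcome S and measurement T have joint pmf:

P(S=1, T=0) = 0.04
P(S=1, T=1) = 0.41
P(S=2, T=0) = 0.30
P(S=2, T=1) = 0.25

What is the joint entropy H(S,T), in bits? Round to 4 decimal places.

H(S,T) = −Σ p(x,y)·log₂ p(x,y) over all 4 cells.
  cell (1,0): −0.04·log₂0.04 = 0.18575
  cell (1,1): −0.41·log₂0.41 = 0.52738
  cell (2,0): −0.30·log₂0.30 = 0.52109
  cell (2,1): −0.25·log₂0.25 = 0.50000
Sum = 1.7342 bits.

1.7342 bits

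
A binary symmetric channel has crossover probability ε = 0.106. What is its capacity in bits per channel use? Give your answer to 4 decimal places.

0.5123 bits

Binary symmetric channel: C = 1 − h₂(ε) where h₂ is the binary entropy function.
h₂(0.106) = −0.106·log₂0.106 − 0.894·log₂0.894 = 0.4877.
C = 1 − 0.4877 = 0.5123 bits per channel use.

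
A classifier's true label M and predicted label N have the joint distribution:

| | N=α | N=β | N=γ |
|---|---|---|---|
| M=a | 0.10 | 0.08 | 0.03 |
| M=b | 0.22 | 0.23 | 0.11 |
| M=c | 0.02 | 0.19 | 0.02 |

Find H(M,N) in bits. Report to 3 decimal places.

H(M,N) = −Σ p(x,y)·log₂ p(x,y) over all 9 cells.
  cell (a,α): −0.10·log₂0.10 = 0.3322
  cell (a,β): −0.08·log₂0.08 = 0.2915
  cell (a,γ): −0.03·log₂0.03 = 0.1518
  cell (b,α): −0.22·log₂0.22 = 0.4806
  cell (b,β): −0.23·log₂0.23 = 0.4877
  cell (b,γ): −0.11·log₂0.11 = 0.3503
  cell (c,α): −0.02·log₂0.02 = 0.1129
  cell (c,β): −0.19·log₂0.19 = 0.4552
  cell (c,γ): −0.02·log₂0.02 = 0.1129
Sum = 2.775 bits.

2.775 bits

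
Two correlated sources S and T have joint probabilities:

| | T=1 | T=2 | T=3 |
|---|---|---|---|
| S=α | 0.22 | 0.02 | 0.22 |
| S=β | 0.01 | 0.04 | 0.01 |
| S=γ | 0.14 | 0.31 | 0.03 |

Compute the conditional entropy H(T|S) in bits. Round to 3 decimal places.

Chain rule: H(T|S) = H(S,T) − H(S).
Marginals: p(S) = (0.4600, 0.0600, 0.4800), p(T) = (0.3700, 0.3700, 0.2600).
H(S,T) = 2.4653 bits; H(S) = 1.2671 bits.
H(T|S) = 2.4653 − 1.2671 = 1.198 bits.

1.198 bits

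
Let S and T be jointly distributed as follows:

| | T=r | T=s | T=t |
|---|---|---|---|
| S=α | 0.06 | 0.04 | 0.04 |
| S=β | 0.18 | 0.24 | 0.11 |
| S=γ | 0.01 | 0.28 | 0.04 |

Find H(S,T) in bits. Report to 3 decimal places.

H(S,T) = −Σ p(x,y)·log₂ p(x,y) over all 9 cells.
  cell (α,r): −0.06·log₂0.06 = 0.2435
  cell (α,s): −0.04·log₂0.04 = 0.1858
  cell (α,t): −0.04·log₂0.04 = 0.1858
  cell (β,r): −0.18·log₂0.18 = 0.4453
  cell (β,s): −0.24·log₂0.24 = 0.4941
  cell (β,t): −0.11·log₂0.11 = 0.3503
  cell (γ,r): −0.01·log₂0.01 = 0.0664
  cell (γ,s): −0.28·log₂0.28 = 0.5142
  cell (γ,t): −0.04·log₂0.04 = 0.1858
Sum = 2.671 bits.

2.671 bits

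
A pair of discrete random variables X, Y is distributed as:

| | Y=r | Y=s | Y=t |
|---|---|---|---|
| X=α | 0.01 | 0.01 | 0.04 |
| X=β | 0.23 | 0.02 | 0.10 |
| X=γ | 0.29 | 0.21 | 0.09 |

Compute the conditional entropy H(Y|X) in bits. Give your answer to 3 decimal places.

1.332 bits

Chain rule: H(Y|X) = H(X,Y) − H(X).
Marginals: p(X) = (0.0600, 0.3500, 0.5900), p(Y) = (0.5300, 0.2400, 0.2300).
H(X,Y) = 2.5547 bits; H(X) = 1.2227 bits.
H(Y|X) = 2.5547 − 1.2227 = 1.332 bits.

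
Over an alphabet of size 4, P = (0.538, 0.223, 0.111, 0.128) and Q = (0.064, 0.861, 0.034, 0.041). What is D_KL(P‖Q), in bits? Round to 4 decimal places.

1.6175 bits

D(P‖Q) = Σ p·log₂(p/q).
  0.538·log₂(0.538/0.064) = 1.65245
  0.223·log₂(0.223/0.861) = -0.43462
  0.111·log₂(0.111/0.034) = 0.18947
  0.128·log₂(0.128/0.041) = 0.21023
D(P‖Q) = 1.6175 bits.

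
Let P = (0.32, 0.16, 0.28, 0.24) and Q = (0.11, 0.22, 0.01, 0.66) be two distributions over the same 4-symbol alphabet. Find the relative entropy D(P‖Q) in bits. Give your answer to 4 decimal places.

D(P‖Q) = Σ p·log₂(p/q).
  0.32·log₂(0.32/0.11) = 0.49298
  0.16·log₂(0.16/0.22) = -0.07351
  0.28·log₂(0.28/0.01) = 1.34606
  0.24·log₂(0.24/0.66) = -0.35026
D(P‖Q) = 1.4153 bits.

1.4153 bits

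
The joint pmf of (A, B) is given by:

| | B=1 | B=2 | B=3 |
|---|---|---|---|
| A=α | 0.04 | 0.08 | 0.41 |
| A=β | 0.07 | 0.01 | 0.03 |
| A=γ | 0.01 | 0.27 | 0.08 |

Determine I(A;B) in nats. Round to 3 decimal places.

Marginals: p(A) = (0.5300, 0.1100, 0.3600), p(B) = (0.1200, 0.3600, 0.5200).
I(A;B) = Σ p(x,y)·ln[p(x,y)/(p(x)p(y))].
  (α,1): 0.04·ln(0.6289) = -0.0185
  (α,2): 0.08·ln(0.4193) = -0.0695
  (α,3): 0.41·ln(1.4877) = 0.1629
  (β,1): 0.07·ln(5.3030) = 0.1168
  (β,2): 0.01·ln(0.2525) = -0.0138
  (β,3): 0.03·ln(0.5245) = -0.0194
  (γ,1): 0.01·ln(0.2315) = -0.0146
  (γ,2): 0.27·ln(2.0833) = 0.1982
  (γ,3): 0.08·ln(0.4274) = -0.0680
Sum = 0.274 nats.

0.274 nats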